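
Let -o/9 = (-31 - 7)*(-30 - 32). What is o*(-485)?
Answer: 10283940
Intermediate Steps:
o = -21204 (o = -9*(-31 - 7)*(-30 - 32) = -(-342)*(-62) = -9*2356 = -21204)
o*(-485) = -21204*(-485) = 10283940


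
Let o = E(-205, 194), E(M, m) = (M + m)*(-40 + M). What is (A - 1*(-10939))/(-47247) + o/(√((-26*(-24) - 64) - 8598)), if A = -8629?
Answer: -770/15749 - 2695*I*√8038/8038 ≈ -0.048892 - 30.06*I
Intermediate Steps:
E(M, m) = (-40 + M)*(M + m)
o = 2695 (o = (-205)² - 40*(-205) - 40*194 - 205*194 = 42025 + 8200 - 7760 - 39770 = 2695)
(A - 1*(-10939))/(-47247) + o/(√((-26*(-24) - 64) - 8598)) = (-8629 - 1*(-10939))/(-47247) + 2695/(√((-26*(-24) - 64) - 8598)) = (-8629 + 10939)*(-1/47247) + 2695/(√((624 - 64) - 8598)) = 2310*(-1/47247) + 2695/(√(560 - 8598)) = -770/15749 + 2695/(√(-8038)) = -770/15749 + 2695/((I*√8038)) = -770/15749 + 2695*(-I*√8038/8038) = -770/15749 - 2695*I*√8038/8038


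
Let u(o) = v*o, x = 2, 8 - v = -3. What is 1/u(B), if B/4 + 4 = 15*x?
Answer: 1/1144 ≈ 0.00087413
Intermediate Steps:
v = 11 (v = 8 - 1*(-3) = 8 + 3 = 11)
B = 104 (B = -16 + 4*(15*2) = -16 + 4*30 = -16 + 120 = 104)
u(o) = 11*o
1/u(B) = 1/(11*104) = 1/1144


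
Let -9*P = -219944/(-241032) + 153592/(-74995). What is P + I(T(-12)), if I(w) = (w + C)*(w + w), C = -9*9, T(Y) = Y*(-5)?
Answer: -51243446635567/20335719195 ≈ -2519.9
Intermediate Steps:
T(Y) = -5*Y
P = 2565735833/20335719195 (P = -(-219944/(-241032) + 153592/(-74995))/9 = -(-219944*(-1/241032) + 153592*(-1/74995))/9 = -(27493/30129 - 153592/74995)/9 = -⅑*(-2565735833/2259524355) = 2565735833/20335719195 ≈ 0.12617)
C = -81
I(w) = 2*w*(-81 + w) (I(w) = (w - 81)*(w + w) = (-81 + w)*(2*w) = 2*w*(-81 + w))
P + I(T(-12)) = 2565735833/20335719195 + 2*(-5*(-12))*(-81 - 5*(-12)) = 2565735833/20335719195 + 2*60*(-81 + 60) = 2565735833/20335719195 + 2*60*(-21) = 2565735833/20335719195 - 2520 = -51243446635567/20335719195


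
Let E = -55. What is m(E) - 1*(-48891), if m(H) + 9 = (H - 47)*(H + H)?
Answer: 60102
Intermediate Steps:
m(H) = -9 + 2*H*(-47 + H) (m(H) = -9 + (H - 47)*(H + H) = -9 + (-47 + H)*(2*H) = -9 + 2*H*(-47 + H))
m(E) - 1*(-48891) = (-9 - 94*(-55) + 2*(-55)²) - 1*(-48891) = (-9 + 5170 + 2*3025) + 48891 = (-9 + 5170 + 6050) + 48891 = 11211 + 48891 = 60102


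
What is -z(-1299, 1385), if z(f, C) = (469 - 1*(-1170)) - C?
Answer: -254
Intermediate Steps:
z(f, C) = 1639 - C (z(f, C) = (469 + 1170) - C = 1639 - C)
-z(-1299, 1385) = -(1639 - 1*1385) = -(1639 - 1385) = -1*254 = -254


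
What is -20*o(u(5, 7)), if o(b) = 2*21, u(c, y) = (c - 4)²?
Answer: -840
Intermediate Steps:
u(c, y) = (-4 + c)²
o(b) = 42
-20*o(u(5, 7)) = -20*42 = -840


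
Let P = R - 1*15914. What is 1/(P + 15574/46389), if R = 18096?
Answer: 46389/101236372 ≈ 0.00045822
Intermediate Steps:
P = 2182 (P = 18096 - 1*15914 = 18096 - 15914 = 2182)
1/(P + 15574/46389) = 1/(2182 + 15574/46389) = 1/(101236372/46389) = 46389/101236372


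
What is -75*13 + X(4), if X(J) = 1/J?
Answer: -3899/4 ≈ -974.75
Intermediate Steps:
X(J) = 1/J
-75*13 + X(4) = -75*13 + 1/4 = -975 + ¼ = -3899/4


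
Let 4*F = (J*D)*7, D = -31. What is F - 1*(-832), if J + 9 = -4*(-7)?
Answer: -795/4 ≈ -198.75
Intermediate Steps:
J = 19 (J = -9 - 4*(-7) = -9 + 28 = 19)
F = -4123/4 (F = ((19*(-31))*7)/4 = (-589*7)/4 = (¼)*(-4123) = -4123/4 ≈ -1030.8)
F - 1*(-832) = -4123/4 - 1*(-832) = -4123/4 + 832 = -795/4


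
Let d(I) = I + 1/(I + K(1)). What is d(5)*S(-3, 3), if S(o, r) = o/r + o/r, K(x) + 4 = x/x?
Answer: -11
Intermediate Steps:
K(x) = -3 (K(x) = -4 + x/x = -4 + 1 = -3)
S(o, r) = 2*o/r
d(I) = I + 1/(-3 + I) (d(I) = I + 1/(I - 3) = I + 1/(-3 + I))
d(5)*S(-3, 3) = ((1 + 5² - 3*5)/(-3 + 5))*(2*(-3)/3) = ((1 + 25 - 15)/2)*(2*(-3)*(⅓)) = ((½)*11)*(-2) = (11/2)*(-2) = -11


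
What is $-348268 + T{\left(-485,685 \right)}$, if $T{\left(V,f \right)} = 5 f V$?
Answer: $-2009393$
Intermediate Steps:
$T{\left(V,f \right)} = 5 V f$
$-348268 + T{\left(-485,685 \right)} = -348268 + 5 \left(-485\right) 685 = -348268 - 1661125 = -2009393$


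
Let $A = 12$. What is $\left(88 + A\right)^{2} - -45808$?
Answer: $55808$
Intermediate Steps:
$\left(88 + A\right)^{2} - -45808 = \left(88 + 12\right)^{2} - -45808 = 100^{2} + 45808 = 10000 + 45808 = 55808$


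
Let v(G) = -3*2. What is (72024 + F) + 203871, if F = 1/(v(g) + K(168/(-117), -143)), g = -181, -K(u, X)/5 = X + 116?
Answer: 35590456/129 ≈ 2.7590e+5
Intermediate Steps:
K(u, X) = -580 - 5*X (K(u, X) = -5*(X + 116) = -5*(116 + X) = -580 - 5*X)
v(G) = -6
F = 1/129 (F = 1/(-6 + (-580 - 5*(-143))) = 1/(-6 + (-580 + 715)) = 1/(-6 + 135) = 1/129 ≈ 0.0077519)
(72024 + F) + 203871 = (72024 + 1/129) + 203871 = 9291097/129 + 203871 = 35590456/129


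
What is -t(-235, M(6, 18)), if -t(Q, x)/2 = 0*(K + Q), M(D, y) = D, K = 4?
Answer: 0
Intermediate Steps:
t(Q, x) = 0 (t(Q, x) = -0*(4 + Q) = -2*0 = 0)
-t(-235, M(6, 18)) = -1*0 = 0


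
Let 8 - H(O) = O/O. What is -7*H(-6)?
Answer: -49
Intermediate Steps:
H(O) = 7 (H(O) = 8 - O/O = 8 - 1*1 = 8 - 1 = 7)
-7*H(-6) = -7*7 = -49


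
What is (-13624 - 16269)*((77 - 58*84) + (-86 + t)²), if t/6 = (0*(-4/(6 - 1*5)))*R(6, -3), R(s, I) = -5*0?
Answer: -77751693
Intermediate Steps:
R(s, I) = 0
t = 0 (t = 6*((0*(-4/(6 - 1*5)))*0) = 6*((0*(-4/(6 - 5)))*0) = 6*((0*(-4/1))*0) = 6*((0*(-4*1))*0) = 6*((0*(-4))*0) = 6*(0*0) = 6*0 = 0)
(-13624 - 16269)*((77 - 58*84) + (-86 + t)²) = (-13624 - 16269)*((77 - 58*84) + (-86 + 0)²) = -29893*((77 - 4872) + (-86)²) = -29893*(-4795 + 7396) = -29893*2601 = -77751693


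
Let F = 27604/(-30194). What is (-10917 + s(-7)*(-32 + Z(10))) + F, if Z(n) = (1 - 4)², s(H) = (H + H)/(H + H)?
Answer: -165174982/15097 ≈ -10941.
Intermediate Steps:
F = -13802/15097 (F = 27604*(-1/30194) = -13802/15097 ≈ -0.91422)
s(H) = 1 (s(H) = (2*H)/((2*H)) = (2*H)*(1/(2*H)) = 1)
Z(n) = 9 (Z(n) = (-3)² = 9)
(-10917 + s(-7)*(-32 + Z(10))) + F = (-10917 + 1*(-32 + 9)) - 13802/15097 = (-10917 + 1*(-23)) - 13802/15097 = (-10917 - 23) - 13802/15097 = -10940 - 13802/15097 = -165174982/15097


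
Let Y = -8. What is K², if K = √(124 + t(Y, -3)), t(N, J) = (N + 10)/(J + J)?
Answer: 371/3 ≈ 123.67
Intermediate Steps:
t(N, J) = (10 + N)/(2*J) (t(N, J) = (10 + N)/((2*J)) = (10 + N)*(1/(2*J)) = (10 + N)/(2*J))
K = √1113/3 (K = √(124 + (½)*(10 - 8)/(-3)) = √(124 + (½)*(-⅓)*2) = √(124 - ⅓) = √(371/3) = √1113/3 ≈ 11.121)
K² = (√1113/3)² = 371/3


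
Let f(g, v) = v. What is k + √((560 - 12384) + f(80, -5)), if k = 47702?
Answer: 47702 + I*√11829 ≈ 47702.0 + 108.76*I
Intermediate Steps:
k + √((560 - 12384) + f(80, -5)) = 47702 + √((560 - 12384) - 5) = 47702 + √(-11824 - 5) = 47702 + √(-11829) = 47702 + I*√11829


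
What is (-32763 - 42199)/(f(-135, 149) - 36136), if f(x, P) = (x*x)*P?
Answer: -74962/2679389 ≈ -0.027977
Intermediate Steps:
f(x, P) = P*x**2 (f(x, P) = x**2*P = P*x**2)
(-32763 - 42199)/(f(-135, 149) - 36136) = (-32763 - 42199)/(149*(-135)**2 - 36136) = -74962/(149*18225 - 36136) = -74962/(2715525 - 36136) = -74962/2679389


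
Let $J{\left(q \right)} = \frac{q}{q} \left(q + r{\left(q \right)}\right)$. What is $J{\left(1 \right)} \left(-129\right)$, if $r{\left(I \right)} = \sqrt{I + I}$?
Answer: $-129 - 129 \sqrt{2} \approx -311.43$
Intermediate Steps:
$r{\left(I \right)} = \sqrt{2} \sqrt{I}$ ($r{\left(I \right)} = \sqrt{2 I} = \sqrt{2} \sqrt{I}$)
$J{\left(q \right)} = q + \sqrt{2} \sqrt{q}$ ($J{\left(q \right)} = \frac{q}{q} \left(q + \sqrt{2} \sqrt{q}\right) = 1 \left(q + \sqrt{2} \sqrt{q}\right) = q + \sqrt{2} \sqrt{q}$)
$J{\left(1 \right)} \left(-129\right) = \left(1 + \sqrt{2} \sqrt{1}\right) \left(-129\right) = \left(1 + \sqrt{2} \cdot 1\right) \left(-129\right) = \left(1 + \sqrt{2}\right) \left(-129\right) = -129 - 129 \sqrt{2}$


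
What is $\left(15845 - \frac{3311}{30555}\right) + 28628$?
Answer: $\frac{194124172}{4365} \approx 44473.0$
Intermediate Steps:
$\left(15845 - \frac{3311}{30555}\right) + 28628 = \left(15845 - \frac{473}{4365}\right) + 28628 = \frac{69162952}{4365} + 28628 = \frac{194124172}{4365}$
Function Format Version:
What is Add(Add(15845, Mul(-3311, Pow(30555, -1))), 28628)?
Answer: Rational(194124172, 4365) ≈ 44473.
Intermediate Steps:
Add(Add(15845, Mul(-3311, Pow(30555, -1))), 28628) = Add(Add(15845, Mul(-3311, Rational(1, 30555))), 28628) = Add(Add(15845, Rational(-473, 4365)), 28628) = Add(Rational(69162952, 4365), 28628) = Rational(194124172, 4365)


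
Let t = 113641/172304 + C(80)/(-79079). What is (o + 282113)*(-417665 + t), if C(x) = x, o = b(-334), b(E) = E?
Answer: -13252785843703591579/112608496 ≈ -1.1769e+11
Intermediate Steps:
o = -334
t = 74155639/112608496 (t = 113641/172304 + 80/(-79079) = 113641*(1/172304) + 80*(-1/79079) = 10331/15664 - 80/79079 = 74155639/112608496 ≈ 0.65853)
(o + 282113)*(-417665 + t) = (-334 + 282113)*(-417665 + 74155639/112608496) = 281779*(-47032553326201/112608496) = -13252785843703591579/112608496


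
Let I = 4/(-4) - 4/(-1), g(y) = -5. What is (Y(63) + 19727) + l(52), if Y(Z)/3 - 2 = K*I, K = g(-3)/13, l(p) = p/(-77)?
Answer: 19748592/1001 ≈ 19729.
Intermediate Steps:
l(p) = -p/77 (l(p) = p*(-1/77) = -p/77)
I = 3 (I = 4*(-1/4) - 4*(-1) = -1 + 4 = 3)
K = -5/13 ≈ -0.38462
Y(Z) = 33/13 (Y(Z) = 6 + 3*(-5/13*3) = 6 + 3*(-15/13) = 6 - 45/13 = 33/13)
(Y(63) + 19727) + l(52) = (33/13 + 19727) - 1/77*52 = 256484/13 - 52/77 = 19748592/1001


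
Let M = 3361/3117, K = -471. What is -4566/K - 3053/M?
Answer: -1488928115/527677 ≈ -2821.7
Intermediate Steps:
M = 3361/3117 (M = 3361*(1/3117) = 3361/3117 ≈ 1.0783)
-4566/K - 3053/M = -4566/(-471) - 3053/3361/3117 = -4566*(-1/471) - 3053*3117/3361 = 1522/157 - 9516201/3361 = -1488928115/527677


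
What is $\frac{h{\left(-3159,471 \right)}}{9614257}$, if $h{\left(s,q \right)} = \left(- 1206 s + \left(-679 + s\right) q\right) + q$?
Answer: $\frac{2002527}{9614257} \approx 0.20829$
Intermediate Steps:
$h{\left(s,q \right)} = q - 1206 s + q \left(-679 + s\right)$ ($h{\left(s,q \right)} = \left(- 1206 s + q \left(-679 + s\right)\right) + q = q - 1206 s + q \left(-679 + s\right)$)
$\frac{h{\left(-3159,471 \right)}}{9614257} = \frac{\left(-1206\right) \left(-3159\right) - 319338 + 471 \left(-3159\right)}{9614257} = \left(3809754 - 319338 - 1487889\right) \frac{1}{9614257} = 2002527 \cdot \frac{1}{9614257} = \frac{2002527}{9614257}$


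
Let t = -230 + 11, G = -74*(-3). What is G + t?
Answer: 3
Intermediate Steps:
G = 222
t = -219
G + t = 222 - 219 = 3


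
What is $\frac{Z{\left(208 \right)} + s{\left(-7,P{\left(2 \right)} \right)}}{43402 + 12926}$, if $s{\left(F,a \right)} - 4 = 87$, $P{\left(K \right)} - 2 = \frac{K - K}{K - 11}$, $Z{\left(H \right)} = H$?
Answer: $\frac{299}{56328} \approx 0.0053082$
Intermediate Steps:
$P{\left(K \right)} = 2$ ($P{\left(K \right)} = 2 + \frac{K - K}{K - 11} = 2 + \frac{0}{-11 + K} = 2 + 0 = 2$)
$s{\left(F,a \right)} = 91$ ($s{\left(F,a \right)} = 4 + 87 = 91$)
$\frac{Z{\left(208 \right)} + s{\left(-7,P{\left(2 \right)} \right)}}{43402 + 12926} = \frac{208 + 91}{43402 + 12926} = \frac{299}{56328}$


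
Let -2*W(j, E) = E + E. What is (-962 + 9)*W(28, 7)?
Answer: 6671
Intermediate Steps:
W(j, E) = -E (W(j, E) = -(E + E)/2 = -E)
(-962 + 9)*W(28, 7) = (-962 + 9)*(-1*7) = -953*(-7) = 6671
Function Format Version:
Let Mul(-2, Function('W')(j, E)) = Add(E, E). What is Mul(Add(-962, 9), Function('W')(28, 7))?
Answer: 6671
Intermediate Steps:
Function('W')(j, E) = Mul(-1, E) (Function('W')(j, E) = Mul(Rational(-1, 2), Add(E, E)) = Mul(Rational(-1, 2), Mul(2, E)) = Mul(-1, E))
Mul(Add(-962, 9), Function('W')(28, 7)) = Mul(Add(-962, 9), Mul(-1, 7)) = Mul(-953, -7) = 6671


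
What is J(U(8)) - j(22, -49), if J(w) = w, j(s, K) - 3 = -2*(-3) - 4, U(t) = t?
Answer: 3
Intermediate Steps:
j(s, K) = 5 (j(s, K) = 3 + (-2*(-3) - 4) = 3 + (6 - 4) = 3 + 2 = 5)
J(U(8)) - j(22, -49) = 8 - 1*5 = 8 - 5 = 3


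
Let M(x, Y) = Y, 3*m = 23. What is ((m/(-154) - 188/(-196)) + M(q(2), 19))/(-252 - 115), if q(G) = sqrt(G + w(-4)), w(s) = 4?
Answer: -64387/1186878 ≈ -0.054249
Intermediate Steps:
m = 23/3 (m = (1/3)*23 = 23/3 ≈ 7.6667)
q(G) = sqrt(4 + G) (q(G) = sqrt(G + 4) = sqrt(4 + G))
((m/(-154) - 188/(-196)) + M(q(2), 19))/(-252 - 115) = (((23/3)/(-154) - 188/(-196)) + 19)/(-252 - 115) = (((23/3)*(-1/154) - 188*(-1/196)) + 19)/(-367) = ((-23/462 + 47/49) + 19)*(-1/367) = (2941/3234 + 19)*(-1/367) = (64387/3234)*(-1/367) = -64387/1186878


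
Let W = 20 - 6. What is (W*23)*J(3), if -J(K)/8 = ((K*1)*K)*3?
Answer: -69552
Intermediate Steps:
W = 14
J(K) = -24*K² (J(K) = -8*(K*1)*K*3 = -8*K*K*3 = -8*K²*3 = -24*K²)
(W*23)*J(3) = (14*23)*(-24*3²) = 322*(-24*9) = 322*(-216) = -69552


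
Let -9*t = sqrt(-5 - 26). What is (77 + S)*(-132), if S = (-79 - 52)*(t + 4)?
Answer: 59004 - 5764*I*sqrt(31)/3 ≈ 59004.0 - 10698.0*I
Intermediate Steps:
t = -I*sqrt(31)/9 (t = -sqrt(-5 - 26)/9 = -I*sqrt(31)/9 ≈ -0.61864*I)
S = -524 + 131*I*sqrt(31)/9 (S = (-79 - 52)*(-I*sqrt(31)/9 + 4) = -131*(4 - I*sqrt(31)/9) = -524 + 131*I*sqrt(31)/9 ≈ -524.0 + 81.042*I)
(77 + S)*(-132) = (77 + (-524 + 131*I*sqrt(31)/9))*(-132) = (-447 + 131*I*sqrt(31)/9)*(-132) = 59004 - 5764*I*sqrt(31)/3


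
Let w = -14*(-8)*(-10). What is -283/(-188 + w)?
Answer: 283/1308 ≈ 0.21636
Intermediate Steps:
w = -1120 (w = 112*(-10) = -1120)
-283/(-188 + w) = -283/(-188 - 1120) = -283/(-1308) = -1/1308*(-283) = 283/1308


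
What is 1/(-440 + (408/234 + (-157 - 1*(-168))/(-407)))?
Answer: -1443/632443 ≈ -0.0022816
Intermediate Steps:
1/(-440 + (408/234 + (-157 - 1*(-168))/(-407))) = 1/(-440 + (408*(1/234) + (-157 + 168)*(-1/407))) = 1/(-440 + (68/39 + 11*(-1/407))) = 1/(-440 + (68/39 - 1/37)) = 1/(-440 + 2477/1443) = 1/(-632443/1443) = -1443/632443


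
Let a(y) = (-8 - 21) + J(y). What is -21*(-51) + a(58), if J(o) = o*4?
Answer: 1274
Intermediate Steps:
J(o) = 4*o
a(y) = -29 + 4*y (a(y) = (-8 - 21) + 4*y = -29 + 4*y)
-21*(-51) + a(58) = -21*(-51) + (-29 + 4*58) = 1071 + (-29 + 232) = 1071 + 203 = 1274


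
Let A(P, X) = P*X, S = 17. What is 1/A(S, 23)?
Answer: 1/391 ≈ 0.0025575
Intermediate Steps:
1/A(S, 23) = 1/(17*23) = 1/391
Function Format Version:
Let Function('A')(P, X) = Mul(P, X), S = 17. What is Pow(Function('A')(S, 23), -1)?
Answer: Rational(1, 391) ≈ 0.0025575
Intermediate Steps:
Pow(Function('A')(S, 23), -1) = Pow(Mul(17, 23), -1) = Pow(391, -1) = Rational(1, 391)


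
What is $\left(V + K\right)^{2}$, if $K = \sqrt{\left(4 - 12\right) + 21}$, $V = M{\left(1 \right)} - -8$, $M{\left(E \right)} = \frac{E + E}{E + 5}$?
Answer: $\frac{742}{9} + \frac{50 \sqrt{13}}{3} \approx 142.54$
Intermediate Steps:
$M{\left(E \right)} = \frac{2 E}{5 + E}$
$V = \frac{25}{3}$ ($V = 2 \cdot 1 \frac{1}{5 + 1} - -8 = 2 \cdot 1 \cdot \frac{1}{6} + 8 = \frac{1}{3} + 8 = \frac{25}{3} \approx 8.3333$)
$K = \sqrt{13}$ ($K = \sqrt{-8 + 21} = \sqrt{13} \approx 3.6056$)
$\left(V + K\right)^{2} = \left(\frac{25}{3} + \sqrt{13}\right)^{2}$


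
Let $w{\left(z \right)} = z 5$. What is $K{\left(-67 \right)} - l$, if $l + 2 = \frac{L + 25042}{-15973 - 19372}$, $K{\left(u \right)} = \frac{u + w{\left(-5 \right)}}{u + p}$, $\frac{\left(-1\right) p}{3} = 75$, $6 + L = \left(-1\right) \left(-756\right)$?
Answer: $\frac{7856121}{2580185} \approx 3.0448$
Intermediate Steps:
$L = 750$ ($L = -6 - -756 = -6 + 756 = 750$)
$w{\left(z \right)} = 5 z$
$p = -225$ ($p = \left(-3\right) 75 = -225$)
$K{\left(u \right)} = \frac{-25 + u}{-225 + u}$ ($K{\left(u \right)} = \frac{u + 5 \left(-5\right)}{u - 225} = \frac{u - 25}{-225 + u} = \frac{-25 + u}{-225 + u}$)
$l = - \frac{96482}{35345}$ ($l = -2 + \frac{750 + 25042}{-15973 - 19372} = -2 + \frac{25792}{-35345} = -2 + 25792 \left(- \frac{1}{35345}\right) = -2 - \frac{25792}{35345} = - \frac{96482}{35345} \approx -2.7297$)
$K{\left(-67 \right)} - l = \frac{-25 - 67}{-225 - 67} - - \frac{96482}{35345} = \frac{1}{-292} \left(-92\right) + \frac{96482}{35345} = \left(- \frac{1}{292}\right) \left(-92\right) + \frac{96482}{35345} = \frac{23}{73} + \frac{96482}{35345} = \frac{7856121}{2580185}$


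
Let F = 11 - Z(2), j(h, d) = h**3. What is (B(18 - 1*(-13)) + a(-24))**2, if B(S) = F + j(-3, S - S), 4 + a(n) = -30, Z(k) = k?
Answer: 2704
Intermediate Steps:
a(n) = -34 (a(n) = -4 - 30 = -34)
F = 9 (F = 11 - 1*2 = 11 - 2 = 9)
B(S) = -18 (B(S) = 9 + (-3)**3 = 9 - 27 = -18)
(B(18 - 1*(-13)) + a(-24))**2 = (-18 - 34)**2 = (-52)**2 = 2704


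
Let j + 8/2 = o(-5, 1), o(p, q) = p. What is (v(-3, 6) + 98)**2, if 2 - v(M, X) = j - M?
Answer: 11236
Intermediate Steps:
j = -9 (j = -4 - 5 = -9)
v(M, X) = 11 + M (v(M, X) = 2 - (-9 - M) = 2 + (9 + M) = 11 + M)
(v(-3, 6) + 98)**2 = ((11 - 3) + 98)**2 = (8 + 98)**2 = 106**2 = 11236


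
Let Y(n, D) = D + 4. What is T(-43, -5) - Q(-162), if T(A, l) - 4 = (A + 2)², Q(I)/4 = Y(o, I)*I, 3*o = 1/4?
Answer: -100699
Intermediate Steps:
o = 1/12 (o = (⅓)/4 = (⅓)*(¼) = 1/12 ≈ 0.083333)
Y(n, D) = 4 + D
Q(I) = 4*I*(4 + I) (Q(I) = 4*((4 + I)*I) = 4*(I*(4 + I)) = 4*I*(4 + I))
T(A, l) = 4 + (2 + A)² (T(A, l) = 4 + (A + 2)² = 4 + (2 + A)²)
T(-43, -5) - Q(-162) = (4 + (2 - 43)²) - 4*(-162)*(4 - 162) = (4 + (-41)²) - 4*(-162)*(-158) = (4 + 1681) - 1*102384 = 1685 - 102384 = -100699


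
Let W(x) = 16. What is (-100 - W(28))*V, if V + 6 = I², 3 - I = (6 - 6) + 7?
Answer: -1160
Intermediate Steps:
I = -4 (I = 3 - ((6 - 6) + 7) = 3 - (0 + 7) = 3 - 1*7 = 3 - 7 = -4)
V = 10 (V = -6 + (-4)² = -6 + 16 = 10)
(-100 - W(28))*V = (-100 - 1*16)*10 = (-100 - 16)*10 = -116*10 = -1160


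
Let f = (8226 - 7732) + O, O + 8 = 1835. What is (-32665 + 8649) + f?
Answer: -21695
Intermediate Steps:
O = 1827 (O = -8 + 1835 = 1827)
f = 2321 (f = (8226 - 7732) + 1827 = 494 + 1827 = 2321)
(-32665 + 8649) + f = (-32665 + 8649) + 2321 = -24016 + 2321 = -21695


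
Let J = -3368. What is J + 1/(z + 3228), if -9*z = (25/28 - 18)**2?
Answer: -75939390280/22547327 ≈ -3368.0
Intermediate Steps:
z = -229441/7056 (z = -(25/28 - 18)**2/9 = -(-479/28)**2/9 = -1/9*229441/784 = -229441/7056 ≈ -32.517)
J + 1/(z + 3228) = -3368 + 1/(-229441/7056 + 3228) = -3368 + 1/(22547327/7056) = -3368 + 7056/22547327 = -75939390280/22547327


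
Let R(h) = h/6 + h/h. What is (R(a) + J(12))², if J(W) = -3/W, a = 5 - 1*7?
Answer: 25/144 ≈ 0.17361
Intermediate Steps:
a = -2 (a = 5 - 7 = -2)
R(h) = 1 + h/6 (R(h) = h*(⅙) + 1 = h/6 + 1 = 1 + h/6)
(R(a) + J(12))² = ((1 + (⅙)*(-2)) - 3/12)² = ((1 - ⅓) - 3*1/12)² = (⅔ - ¼)² = (5/12)² = 25/144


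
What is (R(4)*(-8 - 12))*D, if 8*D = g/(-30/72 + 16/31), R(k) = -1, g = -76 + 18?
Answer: -53940/37 ≈ -1457.8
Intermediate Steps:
g = -58
D = -2697/37 (D = (-58/(-30/72 + 16/31))/8 = (-58/(-30*1/72 + 16*(1/31)))/8 = (-58/(-5/12 + 16/31))/8 = (-58/37/372)/8 = (-58*372/37)/8 = (⅛)*(-21576/37) = -2697/37 ≈ -72.892)
(R(4)*(-8 - 12))*D = -(-8 - 12)*(-2697/37) = -1*(-20)*(-2697/37) = 20*(-2697/37) = -53940/37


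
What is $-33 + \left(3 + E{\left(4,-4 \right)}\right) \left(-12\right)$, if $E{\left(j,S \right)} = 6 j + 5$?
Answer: $-417$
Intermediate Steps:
$E{\left(j,S \right)} = 5 + 6 j$
$-33 + \left(3 + E{\left(4,-4 \right)}\right) \left(-12\right) = -33 + \left(3 + \left(5 + 6 \cdot 4\right)\right) \left(-12\right) = -33 + \left(3 + \left(5 + 24\right)\right) \left(-12\right) = -33 + \left(3 + 29\right) \left(-12\right) = -33 + 32 \left(-12\right) = -33 - 384 = -417$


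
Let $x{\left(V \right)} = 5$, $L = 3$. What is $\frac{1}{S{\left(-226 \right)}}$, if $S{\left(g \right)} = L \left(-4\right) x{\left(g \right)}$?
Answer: $- \frac{1}{60} \approx -0.016667$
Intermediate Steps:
$S{\left(g \right)} = -60$ ($S{\left(g \right)} = 3 \left(-4\right) 5 = \left(-12\right) 5 = -60$)
$\frac{1}{S{\left(-226 \right)}} = \frac{1}{-60} = - \frac{1}{60}$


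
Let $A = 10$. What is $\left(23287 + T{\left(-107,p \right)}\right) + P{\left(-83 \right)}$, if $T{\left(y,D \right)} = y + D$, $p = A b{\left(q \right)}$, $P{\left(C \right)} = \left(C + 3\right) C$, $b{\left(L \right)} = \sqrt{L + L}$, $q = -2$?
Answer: $29820 + 20 i \approx 29820.0 + 20.0 i$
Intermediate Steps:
$b{\left(L \right)} = \sqrt{2} \sqrt{L}$ ($b{\left(L \right)} = \sqrt{2 L} = \sqrt{2} \sqrt{L}$)
$P{\left(C \right)} = C \left(3 + C\right)$ ($P{\left(C \right)} = \left(3 + C\right) C = C \left(3 + C\right)$)
$p = 20 i$ ($p = 10 \sqrt{2} \sqrt{-2} = 10 \sqrt{2} i \sqrt{2} = 10 \cdot 2 i = 20 i \approx 20.0 i$)
$T{\left(y,D \right)} = D + y$
$\left(23287 + T{\left(-107,p \right)}\right) + P{\left(-83 \right)} = \left(23287 - \left(107 - 20 i\right)\right) - 83 \left(3 - 83\right) = \left(23287 - \left(107 - 20 i\right)\right) - -6640 = \left(23180 + 20 i\right) + 6640 = 29820 + 20 i$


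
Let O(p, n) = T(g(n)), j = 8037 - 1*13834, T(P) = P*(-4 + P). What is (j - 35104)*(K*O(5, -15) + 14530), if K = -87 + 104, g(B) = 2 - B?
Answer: -747956587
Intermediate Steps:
j = -5797 (j = 8037 - 13834 = -5797)
O(p, n) = (-2 - n)*(2 - n) (O(p, n) = (2 - n)*(-4 + (2 - n)) = (2 - n)*(-2 - n) = (-2 - n)*(2 - n))
K = 17
(j - 35104)*(K*O(5, -15) + 14530) = (-5797 - 35104)*(17*(-4 + (-15)²) + 14530) = -40901*(17*(-4 + 225) + 14530) = -40901*(17*221 + 14530) = -40901*(3757 + 14530) = -40901*18287 = -747956587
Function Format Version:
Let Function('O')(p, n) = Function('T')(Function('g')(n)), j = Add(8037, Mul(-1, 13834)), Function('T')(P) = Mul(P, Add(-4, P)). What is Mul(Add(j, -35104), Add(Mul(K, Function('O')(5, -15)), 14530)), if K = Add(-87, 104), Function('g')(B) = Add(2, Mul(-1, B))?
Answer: -747956587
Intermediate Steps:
j = -5797 (j = Add(8037, -13834) = -5797)
Function('O')(p, n) = Mul(Add(-2, Mul(-1, n)), Add(2, Mul(-1, n))) (Function('O')(p, n) = Mul(Add(2, Mul(-1, n)), Add(-4, Add(2, Mul(-1, n)))) = Mul(Add(2, Mul(-1, n)), Add(-2, Mul(-1, n))) = Mul(Add(-2, Mul(-1, n)), Add(2, Mul(-1, n))))
K = 17
Mul(Add(j, -35104), Add(Mul(K, Function('O')(5, -15)), 14530)) = Mul(Add(-5797, -35104), Add(Mul(17, Add(-4, Pow(-15, 2))), 14530)) = Mul(-40901, Add(Mul(17, Add(-4, 225)), 14530)) = Mul(-40901, Add(Mul(17, 221), 14530)) = Mul(-40901, Add(3757, 14530)) = Mul(-40901, 18287) = -747956587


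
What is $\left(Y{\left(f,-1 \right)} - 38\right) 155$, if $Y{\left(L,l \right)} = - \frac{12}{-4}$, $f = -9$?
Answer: $-5425$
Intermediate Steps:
$Y{\left(L,l \right)} = 3$ ($Y{\left(L,l \right)} = \left(-12\right) \left(- \frac{1}{4}\right) = 3$)
$\left(Y{\left(f,-1 \right)} - 38\right) 155 = \left(3 - 38\right) 155 = \left(-35\right) 155 = -5425$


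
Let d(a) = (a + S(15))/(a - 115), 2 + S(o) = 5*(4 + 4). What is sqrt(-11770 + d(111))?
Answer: I*sqrt(47229)/2 ≈ 108.66*I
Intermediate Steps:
S(o) = 38 (S(o) = -2 + 5*(4 + 4) = -2 + 5*8 = -2 + 40 = 38)
d(a) = (38 + a)/(-115 + a) (d(a) = (a + 38)/(a - 115) = (38 + a)/(-115 + a))
sqrt(-11770 + d(111)) = sqrt(-11770 + (38 + 111)/(-115 + 111)) = sqrt(-11770 + 149/(-4)) = sqrt(-11770 - 1/4*149) = sqrt(-11770 - 149/4) = sqrt(-47229/4) = I*sqrt(47229)/2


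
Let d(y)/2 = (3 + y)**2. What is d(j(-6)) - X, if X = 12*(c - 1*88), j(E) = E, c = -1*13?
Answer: 1230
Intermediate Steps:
c = -13
X = -1212 (X = 12*(-13 - 1*88) = 12*(-13 - 88) = 12*(-101) = -1212)
d(y) = 2*(3 + y)**2
d(j(-6)) - X = 2*(3 - 6)**2 - 1*(-1212) = 2*(-3)**2 + 1212 = 2*9 + 1212 = 18 + 1212 = 1230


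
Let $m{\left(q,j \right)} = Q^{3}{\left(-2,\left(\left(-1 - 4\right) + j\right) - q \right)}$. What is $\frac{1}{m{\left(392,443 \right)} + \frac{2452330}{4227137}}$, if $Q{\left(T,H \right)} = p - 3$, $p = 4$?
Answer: $\frac{4227137}{6679467} \approx 0.63286$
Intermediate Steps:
$Q{\left(T,H \right)} = 1$ ($Q{\left(T,H \right)} = 4 - 3 = 1$)
$m{\left(q,j \right)} = 1$ ($m{\left(q,j \right)} = 1^{3} = 1$)
$\frac{1}{m{\left(392,443 \right)} + \frac{2452330}{4227137}} = \frac{1}{1 + \frac{2452330}{4227137}} = \frac{1}{\frac{6679467}{4227137}} = \frac{4227137}{6679467}$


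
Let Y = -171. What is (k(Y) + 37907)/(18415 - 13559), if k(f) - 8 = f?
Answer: 4718/607 ≈ 7.7727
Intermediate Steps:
k(f) = 8 + f
(k(Y) + 37907)/(18415 - 13559) = ((8 - 171) + 37907)/(18415 - 13559) = (-163 + 37907)/4856 = 37744*(1/4856) = 4718/607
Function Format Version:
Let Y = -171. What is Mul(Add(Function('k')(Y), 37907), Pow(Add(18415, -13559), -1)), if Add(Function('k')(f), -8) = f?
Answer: Rational(4718, 607) ≈ 7.7727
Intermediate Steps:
Function('k')(f) = Add(8, f)
Mul(Add(Function('k')(Y), 37907), Pow(Add(18415, -13559), -1)) = Mul(Add(Add(8, -171), 37907), Pow(Add(18415, -13559), -1)) = Mul(Add(-163, 37907), Pow(4856, -1)) = Mul(37744, Rational(1, 4856)) = Rational(4718, 607)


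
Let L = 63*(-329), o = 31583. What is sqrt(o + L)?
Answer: 2*sqrt(2714) ≈ 104.19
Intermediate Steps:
L = -20727
sqrt(o + L) = sqrt(31583 - 20727) = sqrt(10856) = 2*sqrt(2714)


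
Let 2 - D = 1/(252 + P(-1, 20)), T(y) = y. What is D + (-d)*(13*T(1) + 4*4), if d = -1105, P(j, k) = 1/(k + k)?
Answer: 323065767/10081 ≈ 32047.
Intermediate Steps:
P(j, k) = 1/(2*k)
D = 20122/10081 (D = 2 - 1/(252 + (½)/20) = 2 - 1/(252 + (½)*(1/20)) = 2 - 1/(252 + 1/40) = 2 - 1/10081/40 = 2 - 1*40/10081 = 2 - 40/10081 = 20122/10081 ≈ 1.9960)
D + (-d)*(13*T(1) + 4*4) = 20122/10081 + (-1*(-1105))*(13*1 + 4*4) = 20122/10081 + 1105*(13 + 16) = 20122/10081 + 1105*29 = 20122/10081 + 32045 = 323065767/10081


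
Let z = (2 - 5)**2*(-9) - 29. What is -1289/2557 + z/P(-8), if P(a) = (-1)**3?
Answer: 279981/2557 ≈ 109.50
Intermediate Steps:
z = -110 (z = (-3)**2*(-9) - 29 = 9*(-9) - 29 = -81 - 29 = -110)
P(a) = -1
-1289/2557 + z/P(-8) = -1289/2557 - 110/(-1) = -1289*1/2557 - 110*(-1) = -1289/2557 + 110 = 279981/2557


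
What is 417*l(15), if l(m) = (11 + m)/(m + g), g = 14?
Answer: 10842/29 ≈ 373.86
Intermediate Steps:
l(m) = (11 + m)/(14 + m) (l(m) = (11 + m)/(m + 14) = (11 + m)/(14 + m))
417*l(15) = 417*((11 + 15)/(14 + 15)) = 417*(26/29) = 10842/29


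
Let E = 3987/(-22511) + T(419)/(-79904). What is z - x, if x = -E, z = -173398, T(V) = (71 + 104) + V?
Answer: -14177027245477/81759952 ≈ -1.7340e+5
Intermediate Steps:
T(V) = 175 + V
E = -15088581/81759952 (E = 3987/(-22511) + (175 + 419)/(-79904) = 3987*(-1/22511) + 594*(-1/79904) = -3987/22511 - 27/3632 = -15088581/81759952 ≈ -0.18455)
x = 15088581/81759952 (x = -1*(-15088581/81759952) = 15088581/81759952 ≈ 0.18455)
z - x = -173398 - 1*15088581/81759952 = -173398 - 15088581/81759952 = -14177027245477/81759952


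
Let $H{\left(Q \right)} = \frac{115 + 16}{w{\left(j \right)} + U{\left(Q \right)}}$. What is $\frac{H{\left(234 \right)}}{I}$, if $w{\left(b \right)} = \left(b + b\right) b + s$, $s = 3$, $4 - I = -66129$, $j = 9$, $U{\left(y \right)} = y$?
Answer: $\frac{131}{26387067} \approx 4.9646 \cdot 10^{-6}$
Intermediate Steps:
$I = 66133$ ($I = 4 - -66129 = 4 + 66129 = 66133$)
$w{\left(b \right)} = 3 + 2 b^{2}$ ($w{\left(b \right)} = \left(b + b\right) b + 3 = 2 b b + 3 = 2 b^{2} + 3 = 3 + 2 b^{2}$)
$H{\left(Q \right)} = \frac{131}{165 + Q}$ ($H{\left(Q \right)} = \frac{115 + 16}{\left(3 + 2 \cdot 9^{2}\right) + Q} = \frac{131}{\left(3 + 2 \cdot 81\right) + Q} = \frac{131}{\left(3 + 162\right) + Q} = \frac{131}{165 + Q}$)
$\frac{H{\left(234 \right)}}{I} = \frac{131 \frac{1}{165 + 234}}{66133} = \frac{131}{399} \cdot \frac{1}{66133} = \frac{131}{26387067}$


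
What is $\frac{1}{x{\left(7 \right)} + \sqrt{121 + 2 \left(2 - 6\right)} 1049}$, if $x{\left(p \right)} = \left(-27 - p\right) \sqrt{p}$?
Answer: $\frac{1}{- 34 \sqrt{7} + 1049 \sqrt{113}} \approx 9.0407 \cdot 10^{-5}$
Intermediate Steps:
$x{\left(p \right)} = \sqrt{p} \left(-27 - p\right)$
$\frac{1}{x{\left(7 \right)} + \sqrt{121 + 2 \left(2 - 6\right)} 1049} = \frac{1}{\sqrt{7} \left(-27 - 7\right) + \sqrt{121 + 2 \left(2 - 6\right)} 1049} = \frac{1}{\sqrt{7} \left(-27 - 7\right) + \sqrt{121 + 2 \left(-4\right)} 1049} = \frac{1}{\sqrt{7} \left(-34\right) + \sqrt{121 - 8} \cdot 1049} = \frac{1}{- 34 \sqrt{7} + \sqrt{113} \cdot 1049} = \frac{1}{- 34 \sqrt{7} + 1049 \sqrt{113}}$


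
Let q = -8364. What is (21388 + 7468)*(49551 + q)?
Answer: 1188492072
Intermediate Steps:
(21388 + 7468)*(49551 + q) = (21388 + 7468)*(49551 - 8364) = 28856*41187 = 1188492072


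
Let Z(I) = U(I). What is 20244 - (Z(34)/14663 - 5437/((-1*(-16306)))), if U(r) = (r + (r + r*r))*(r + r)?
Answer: 5035337411/248798 ≈ 20239.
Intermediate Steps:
U(r) = 2*r*(r² + 2*r) (U(r) = (r + (r + r²))*(2*r) = (r² + 2*r)*(2*r) = 2*r*(r² + 2*r))
Z(I) = 2*I²*(2 + I)
20244 - (Z(34)/14663 - 5437/((-1*(-16306)))) = 20244 - ((2*34²*(2 + 34))/14663 - 5437/((-1*(-16306)))) = 20244 - ((2*1156*36)*(1/14663) - 5437/16306) = 20244 - (83232*(1/14663) - 5437*1/16306) = 20244 - (83232/14663 - 5437/16306) = 20244 - 1*1329301/248798 = 20244 - 1329301/248798 = 5035337411/248798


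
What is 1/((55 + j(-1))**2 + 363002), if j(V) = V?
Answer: 1/365918 ≈ 2.7329e-6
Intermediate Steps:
1/((55 + j(-1))**2 + 363002) = 1/((55 - 1)**2 + 363002) = 1/(54**2 + 363002) = 1/(2916 + 363002) = 1/365918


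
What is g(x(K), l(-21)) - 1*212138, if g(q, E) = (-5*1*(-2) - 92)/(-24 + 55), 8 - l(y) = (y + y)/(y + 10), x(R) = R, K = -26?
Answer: -6576360/31 ≈ -2.1214e+5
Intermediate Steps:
l(y) = 8 - 2*y/(10 + y) (l(y) = 8 - (y + y)/(y + 10) = 8 - 2*y/(10 + y))
g(q, E) = -82/31 (g(q, E) = (-5*(-2) - 92)/31 = (10 - 92)*(1/31) = -82*1/31 = -82/31)
g(x(K), l(-21)) - 1*212138 = -82/31 - 1*212138 = -82/31 - 212138 = -6576360/31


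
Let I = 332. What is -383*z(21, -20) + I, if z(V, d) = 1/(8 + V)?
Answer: 9245/29 ≈ 318.79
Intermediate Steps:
-383*z(21, -20) + I = -383/(8 + 21) + 332 = -383/29 + 332 = 9245/29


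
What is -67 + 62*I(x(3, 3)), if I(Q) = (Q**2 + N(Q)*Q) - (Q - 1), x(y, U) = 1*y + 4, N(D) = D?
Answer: 5637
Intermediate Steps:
x(y, U) = 4 + y (x(y, U) = y + 4 = 4 + y)
I(Q) = 1 - Q + 2*Q**2 (I(Q) = (Q**2 + Q*Q) - (Q - 1) = (Q**2 + Q**2) - (-1 + Q) = 2*Q**2 + (1 - Q) = 1 - Q + 2*Q**2)
-67 + 62*I(x(3, 3)) = -67 + 62*(1 - (4 + 3) + 2*(4 + 3)**2) = -67 + 62*(1 - 1*7 + 2*7**2) = -67 + 62*(1 - 7 + 2*49) = -67 + 62*(1 - 7 + 98) = -67 + 62*92 = -67 + 5704 = 5637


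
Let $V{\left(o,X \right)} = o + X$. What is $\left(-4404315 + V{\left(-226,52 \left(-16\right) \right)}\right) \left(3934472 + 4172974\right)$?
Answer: $-35716323707358$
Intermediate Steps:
$V{\left(o,X \right)} = X + o$
$\left(-4404315 + V{\left(-226,52 \left(-16\right) \right)}\right) \left(3934472 + 4172974\right) = \left(-4404315 + \left(52 \left(-16\right) - 226\right)\right) \left(3934472 + 4172974\right) = \left(-4404315 - 1058\right) 8107446 = \left(-4405373\right) 8107446 = -35716323707358$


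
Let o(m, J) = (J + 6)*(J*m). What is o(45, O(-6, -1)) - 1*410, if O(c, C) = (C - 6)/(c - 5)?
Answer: -26615/121 ≈ -219.96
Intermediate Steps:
O(c, C) = (-6 + C)/(-5 + c)
o(m, J) = J*m*(6 + J) (o(m, J) = (6 + J)*(J*m) = J*m*(6 + J))
o(45, O(-6, -1)) - 1*410 = ((-6 - 1)/(-5 - 6))*45*(6 + (-6 - 1)/(-5 - 6)) - 1*410 = (-7/(-11))*45*(6 - 7/(-11)) - 410 = -1/11*(-7)*45*(6 - 1/11*(-7)) - 410 = (7/11)*45*(6 + 7/11) - 410 = (7/11)*45*(73/11) - 410 = 22995/121 - 410 = -26615/121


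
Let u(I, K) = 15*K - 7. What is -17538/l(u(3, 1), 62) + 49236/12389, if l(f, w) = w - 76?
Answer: 108983793/86723 ≈ 1256.7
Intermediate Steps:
u(I, K) = -7 + 15*K
l(f, w) = -76 + w
-17538/l(u(3, 1), 62) + 49236/12389 = -17538/(-76 + 62) + 49236/12389 = -17538/(-14) + 49236*(1/12389) = -17538*(-1/14) + 49236/12389 = 8769/7 + 49236/12389 = 108983793/86723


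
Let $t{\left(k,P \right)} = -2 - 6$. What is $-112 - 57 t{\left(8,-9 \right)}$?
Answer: $344$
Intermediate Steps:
$t{\left(k,P \right)} = -8$ ($t{\left(k,P \right)} = -2 - 6 = -8$)
$-112 - 57 t{\left(8,-9 \right)} = -112 - -456 = -112 + 456 = 344$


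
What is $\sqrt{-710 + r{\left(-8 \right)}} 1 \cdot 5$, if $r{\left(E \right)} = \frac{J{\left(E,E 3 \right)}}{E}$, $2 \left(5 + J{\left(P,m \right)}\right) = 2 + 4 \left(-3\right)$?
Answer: $\frac{45 i \sqrt{35}}{2} \approx 133.11 i$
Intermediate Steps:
$J{\left(P,m \right)} = -10$ ($J{\left(P,m \right)} = -5 + \frac{2 + 4 \left(-3\right)}{2} = -5 + \frac{2 - 12}{2} = -5 + \frac{1}{2} \left(-10\right) = -5 - 5 = -10$)
$r{\left(E \right)} = - \frac{10}{E}$
$\sqrt{-710 + r{\left(-8 \right)}} 1 \cdot 5 = \sqrt{-710 - \frac{10}{-8}} \cdot 1 \cdot 5 = \sqrt{-710 - - \frac{5}{4}} \cdot 5 = \sqrt{-710 + \frac{5}{4}} \cdot 5 = \sqrt{- \frac{2835}{4}} \cdot 5 = \frac{9 i \sqrt{35}}{2} \cdot 5 = \frac{45 i \sqrt{35}}{2}$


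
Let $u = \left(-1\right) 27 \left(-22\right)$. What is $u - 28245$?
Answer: $-27651$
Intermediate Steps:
$u = 594$ ($u = \left(-27\right) \left(-22\right) = 594$)
$u - 28245 = 594 - 28245 = -27651$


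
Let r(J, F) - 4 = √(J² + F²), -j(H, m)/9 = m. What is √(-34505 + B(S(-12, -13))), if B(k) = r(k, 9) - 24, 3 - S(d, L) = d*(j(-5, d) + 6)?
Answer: √(-34525 + 3*√208858) ≈ 182.08*I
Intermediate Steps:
j(H, m) = -9*m
r(J, F) = 4 + √(F² + J²) (r(J, F) = 4 + √(J² + F²) = 4 + √(F² + J²))
S(d, L) = 3 - d*(6 - 9*d) (S(d, L) = 3 - d*(-9*d + 6) = 3 - d*(6 - 9*d))
B(k) = -20 + √(81 + k²) (B(k) = (4 + √(9² + k²)) - 24 = (4 + √(81 + k²)) - 24 = -20 + √(81 + k²))
√(-34505 + B(S(-12, -13))) = √(-34505 + (-20 + √(81 + (3 - 6*(-12) + 9*(-12)²)²))) = √(-34505 + (-20 + √(81 + (3 + 72 + 9*144)²))) = √(-34505 + (-20 + √(81 + (3 + 72 + 1296)²))) = √(-34505 + (-20 + √(81 + 1371²))) = √(-34505 + (-20 + √(81 + 1879641))) = √(-34505 + (-20 + √1879722)) = √(-34505 + (-20 + 3*√208858)) = √(-34525 + 3*√208858)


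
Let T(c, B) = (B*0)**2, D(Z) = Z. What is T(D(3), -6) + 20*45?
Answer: 900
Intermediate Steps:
T(c, B) = 0 (T(c, B) = 0**2 = 0)
T(D(3), -6) + 20*45 = 0 + 20*45 = 0 + 900 = 900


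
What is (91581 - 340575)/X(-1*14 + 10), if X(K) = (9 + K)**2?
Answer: -248994/25 ≈ -9959.8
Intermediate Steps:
(91581 - 340575)/X(-1*14 + 10) = (91581 - 340575)/((9 + (-1*14 + 10))**2) = -248994/(9 + (-14 + 10))**2 = -248994/(9 - 4)**2 = -248994/(5**2) = -248994/25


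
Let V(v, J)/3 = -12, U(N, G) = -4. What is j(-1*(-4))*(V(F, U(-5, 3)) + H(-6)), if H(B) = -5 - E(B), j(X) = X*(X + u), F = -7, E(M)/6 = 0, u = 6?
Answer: -1640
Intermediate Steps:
E(M) = 0 (E(M) = 6*0 = 0)
V(v, J) = -36 (V(v, J) = 3*(-12) = -36)
j(X) = X*(6 + X) (j(X) = X*(X + 6) = X*(6 + X))
H(B) = -5 (H(B) = -5 - 1*0 = -5 + 0 = -5)
j(-1*(-4))*(V(F, U(-5, 3)) + H(-6)) = ((-1*(-4))*(6 - 1*(-4)))*(-36 - 5) = (4*(6 + 4))*(-41) = (4*10)*(-41) = 40*(-41) = -1640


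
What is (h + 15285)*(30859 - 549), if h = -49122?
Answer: -1025599470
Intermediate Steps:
(h + 15285)*(30859 - 549) = (-49122 + 15285)*(30859 - 549) = -33837*30310 = -1025599470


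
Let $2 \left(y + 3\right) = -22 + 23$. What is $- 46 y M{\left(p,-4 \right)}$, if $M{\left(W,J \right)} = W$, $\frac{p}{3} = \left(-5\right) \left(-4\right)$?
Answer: $6900$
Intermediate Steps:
$p = 60$ ($p = 3 \left(\left(-5\right) \left(-4\right)\right) = 3 \cdot 20 = 60$)
$y = - \frac{5}{2}$ ($y = -3 + \frac{-22 + 23}{2} = -3 + \frac{1}{2} \cdot 1 = -3 + \frac{1}{2} = - \frac{5}{2} \approx -2.5$)
$- 46 y M{\left(p,-4 \right)} = \left(-46\right) \left(- \frac{5}{2}\right) 60 = 115 \cdot 60 = 6900$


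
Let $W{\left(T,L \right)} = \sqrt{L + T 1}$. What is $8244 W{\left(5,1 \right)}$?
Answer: $8244 \sqrt{6} \approx 20194.0$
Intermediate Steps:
$W{\left(T,L \right)} = \sqrt{L + T}$
$8244 W{\left(5,1 \right)} = 8244 \sqrt{1 + 5} = 8244 \sqrt{6}$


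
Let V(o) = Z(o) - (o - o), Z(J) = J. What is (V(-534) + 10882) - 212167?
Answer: -201819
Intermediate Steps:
V(o) = o (V(o) = o - (o - o) = o - 1*0 = o + 0 = o)
(V(-534) + 10882) - 212167 = (-534 + 10882) - 212167 = 10348 - 212167 = -201819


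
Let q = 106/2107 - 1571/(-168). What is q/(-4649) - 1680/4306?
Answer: -198499699375/506150130696 ≈ -0.39218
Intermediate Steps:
q = 475415/50568 (q = 106*(1/2107) - 1571*(-1/168) = 106/2107 + 1571/168 = 475415/50568 ≈ 9.4015)
q/(-4649) - 1680/4306 = (475415/50568)/(-4649) - 1680/4306 = (475415/50568)*(-1/4649) - 1680*1/4306 = -475415/235090632 - 840/2153 = -198499699375/506150130696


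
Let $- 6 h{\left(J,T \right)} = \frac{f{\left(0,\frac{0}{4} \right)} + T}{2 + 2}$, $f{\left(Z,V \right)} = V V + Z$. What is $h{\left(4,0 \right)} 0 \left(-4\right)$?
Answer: $0$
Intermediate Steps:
$f{\left(Z,V \right)} = Z + V^{2}$ ($f{\left(Z,V \right)} = V^{2} + Z = Z + V^{2}$)
$h{\left(J,T \right)} = - \frac{T}{24}$ ($h{\left(J,T \right)} = - \frac{\left(\left(0 + \left(\frac{0}{4}\right)^{2}\right) + T\right) \frac{1}{2 + 2}}{6} = - \frac{\left(\left(0 + \left(0 \cdot \frac{1}{4}\right)^{2}\right) + T\right) \frac{1}{4}}{6} = - \frac{\left(\left(0 + 0^{2}\right) + T\right) \frac{1}{4}}{6} = - \frac{\left(\left(0 + 0\right) + T\right) \frac{1}{4}}{6} = - \frac{\left(0 + T\right) \frac{1}{4}}{6} = - \frac{T \frac{1}{4}}{6} = - \frac{\frac{1}{4} T}{6} = - \frac{T}{24}$)
$h{\left(4,0 \right)} 0 \left(-4\right) = \left(- \frac{1}{24}\right) 0 \cdot 0 \left(-4\right) = 0 \cdot 0 \left(-4\right) = 0 \left(-4\right) = 0$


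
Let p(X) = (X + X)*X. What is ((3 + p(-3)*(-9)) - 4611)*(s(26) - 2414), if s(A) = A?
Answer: 11390760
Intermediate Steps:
p(X) = 2*X**2 (p(X) = (2*X)*X = 2*X**2)
((3 + p(-3)*(-9)) - 4611)*(s(26) - 2414) = ((3 + (2*(-3)**2)*(-9)) - 4611)*(26 - 2414) = ((3 + (2*9)*(-9)) - 4611)*(-2388) = ((3 + 18*(-9)) - 4611)*(-2388) = ((3 - 162) - 4611)*(-2388) = (-159 - 4611)*(-2388) = -4770*(-2388) = 11390760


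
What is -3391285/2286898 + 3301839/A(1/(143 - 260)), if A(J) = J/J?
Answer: 7550965614137/2286898 ≈ 3.3018e+6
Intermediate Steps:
A(J) = 1
-3391285/2286898 + 3301839/A(1/(143 - 260)) = -3391285/2286898 + 3301839/1 = -3391285*1/2286898 + 3301839*1 = -3391285/2286898 + 3301839 = 7550965614137/2286898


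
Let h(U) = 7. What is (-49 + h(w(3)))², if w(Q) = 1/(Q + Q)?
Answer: 1764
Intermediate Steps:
w(Q) = 1/(2*Q)
(-49 + h(w(3)))² = (-49 + 7)² = (-42)² = 1764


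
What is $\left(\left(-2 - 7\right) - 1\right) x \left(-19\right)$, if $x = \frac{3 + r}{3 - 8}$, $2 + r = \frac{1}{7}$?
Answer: $- \frac{304}{7} \approx -43.429$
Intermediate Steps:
$r = - \frac{13}{7}$ ($r = -2 + \frac{1}{7} = - \frac{13}{7} \approx -1.8571$)
$x = - \frac{8}{35}$ ($x = \frac{3 - \frac{13}{7}}{3 - 8} = \frac{8}{7 \left(-5\right)} = \frac{8}{7} \left(- \frac{1}{5}\right) = - \frac{8}{35} \approx -0.22857$)
$\left(\left(-2 - 7\right) - 1\right) x \left(-19\right) = \left(\left(-2 - 7\right) - 1\right) \left(- \frac{8}{35}\right) \left(-19\right) = \left(-9 - 1\right) \left(- \frac{8}{35}\right) \left(-19\right) = \left(-10\right) \left(- \frac{8}{35}\right) \left(-19\right) = \frac{16}{7} \left(-19\right) = - \frac{304}{7}$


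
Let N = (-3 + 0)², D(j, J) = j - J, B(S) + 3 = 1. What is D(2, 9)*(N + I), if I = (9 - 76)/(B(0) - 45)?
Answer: -3430/47 ≈ -72.979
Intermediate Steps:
B(S) = -2 (B(S) = -3 + 1 = -2)
N = 9 (N = (-3)² = 9)
I = 67/47 (I = (9 - 76)/(-2 - 45) = -67/(-47) = -67*(-1/47) = 67/47 ≈ 1.4255)
D(2, 9)*(N + I) = (2 - 1*9)*(9 + 67/47) = (2 - 9)*(490/47) = -7*490/47 = -3430/47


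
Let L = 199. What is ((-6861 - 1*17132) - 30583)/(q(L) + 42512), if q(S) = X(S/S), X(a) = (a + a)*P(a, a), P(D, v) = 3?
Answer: -27288/21259 ≈ -1.2836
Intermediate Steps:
X(a) = 6*a (X(a) = (a + a)*3 = (2*a)*3 = 6*a)
q(S) = 6 (q(S) = 6*(S/S) = 6*1 = 6)
((-6861 - 1*17132) - 30583)/(q(L) + 42512) = ((-6861 - 1*17132) - 30583)/(6 + 42512) = ((-6861 - 17132) - 30583)/42518 = (-23993 - 30583)*(1/42518) = -54576*1/42518 = -27288/21259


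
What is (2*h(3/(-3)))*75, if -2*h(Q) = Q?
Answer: 75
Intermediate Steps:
h(Q) = -Q/2
(2*h(3/(-3)))*75 = (2*(-3/(2*(-3))))*75 = (2*(-3*(-1)/(2*3)))*75 = (2*(-½*(-1)))*75 = (2*(½))*75 = 1*75 = 75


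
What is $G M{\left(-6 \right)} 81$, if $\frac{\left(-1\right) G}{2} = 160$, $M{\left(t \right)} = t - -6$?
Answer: $0$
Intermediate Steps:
$M{\left(t \right)} = 6 + t$ ($M{\left(t \right)} = t + 6 = 6 + t$)
$G = -320$ ($G = \left(-2\right) 160 = -320$)
$G M{\left(-6 \right)} 81 = - 320 \left(6 - 6\right) 81 = \left(-320\right) 0 \cdot 81 = 0 \cdot 81 = 0$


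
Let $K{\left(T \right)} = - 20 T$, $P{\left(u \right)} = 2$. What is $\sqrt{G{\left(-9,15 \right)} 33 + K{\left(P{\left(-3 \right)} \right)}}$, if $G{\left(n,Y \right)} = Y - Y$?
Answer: $2 i \sqrt{10} \approx 6.3246 i$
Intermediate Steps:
$G{\left(n,Y \right)} = 0$
$\sqrt{G{\left(-9,15 \right)} 33 + K{\left(P{\left(-3 \right)} \right)}} = \sqrt{0 \cdot 33 - 40} = \sqrt{0 - 40} = \sqrt{-40} = 2 i \sqrt{10}$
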